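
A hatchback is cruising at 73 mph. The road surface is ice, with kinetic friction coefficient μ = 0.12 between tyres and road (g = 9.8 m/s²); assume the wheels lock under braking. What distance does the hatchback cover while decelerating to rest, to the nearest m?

73 mph × 0.44704 = 32.6339 m/s.
a = μg = 0.12 × 9.8 = 1.176 m/s².
Braking distance = v²/(2a) = 32.6339² / (2 × 1.176) = 1064.971 / 2.352 = 452.794 m.

Braking distance ≈ 453 m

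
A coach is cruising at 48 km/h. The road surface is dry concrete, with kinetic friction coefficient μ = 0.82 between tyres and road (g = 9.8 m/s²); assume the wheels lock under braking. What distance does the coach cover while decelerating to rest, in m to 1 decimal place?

48 km/h ÷ 3.6 = 13.3333 m/s.
a = μg = 0.82 × 9.8 = 8.036 m/s².
Braking distance = v²/(2a) = 13.3333² / (2 × 8.036) = 177.777 / 16.072 = 11.061 m.

Braking distance ≈ 11.1 m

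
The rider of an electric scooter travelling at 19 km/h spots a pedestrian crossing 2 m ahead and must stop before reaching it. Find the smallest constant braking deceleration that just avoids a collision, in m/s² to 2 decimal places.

19 km/h ÷ 3.6 = 5.2778 m/s.
v² = 2a·d ⇒ a = v²/(2d) = 5.2778² / (2 × 2.000) = 27.855 / 4.000 = 6.9638 m/s².

Required deceleration ≈ 6.96 m/s²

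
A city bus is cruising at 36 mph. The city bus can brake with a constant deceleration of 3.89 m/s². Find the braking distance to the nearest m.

Braking distance ≈ 33 m

36 mph × 0.44704 = 16.0934 m/s.
Braking distance = v²/(2a) = 16.0934² / (2 × 3.890) = 258.998 / 7.780 = 33.290 m.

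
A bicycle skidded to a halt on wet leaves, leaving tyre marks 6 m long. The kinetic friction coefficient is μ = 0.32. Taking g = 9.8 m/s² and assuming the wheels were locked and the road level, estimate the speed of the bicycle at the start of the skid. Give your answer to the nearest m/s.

Initial speed ≈ 6 m/s

Deceleration a = μg = 0.32 × 9.8 = 3.136 m/s².
v = √(2a·d) = √(2 × 3.136 × 6) = √37.632 = 6.1345 m/s.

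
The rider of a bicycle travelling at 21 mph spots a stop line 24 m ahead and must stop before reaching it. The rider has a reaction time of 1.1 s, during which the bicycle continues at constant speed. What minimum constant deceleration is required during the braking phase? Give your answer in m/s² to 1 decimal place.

Required deceleration ≈ 3.2 m/s²

21 mph × 0.44704 = 9.3878 m/s.
Distance covered during reaction = 9.3878 × 1.1 = 10.327 m.
Distance available for braking: 24 − 10.327 = 13.673 m.
v² = 2a·d ⇒ a = v²/(2d) = 9.3878² / (2 × 13.673) = 88.131 / 27.346 = 3.2228 m/s².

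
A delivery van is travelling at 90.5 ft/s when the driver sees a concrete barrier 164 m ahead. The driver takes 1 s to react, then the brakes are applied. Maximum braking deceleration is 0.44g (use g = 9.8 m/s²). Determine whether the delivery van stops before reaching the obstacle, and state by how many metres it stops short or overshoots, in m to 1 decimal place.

Yes — it stops 48.2 m short of the obstacle

90.5 ft/s × 0.3048 = 27.5844 m/s.
a = 0.44 × 9.8 = 4.312 m/s².
Reaction distance = 27.5844 × 1 = 27.584 m.
Braking distance = v²/(2a) = 760.899 / 8.624 = 88.230 m.
Total stopping distance = 27.584 + 88.230 = 115.814 m, vs 164 m available — it stops with 164 − 115.814 = 48.186 m to spare.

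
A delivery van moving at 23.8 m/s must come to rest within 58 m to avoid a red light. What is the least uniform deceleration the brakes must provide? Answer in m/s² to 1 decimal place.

Required deceleration ≈ 4.9 m/s²

v² = 2a·d ⇒ a = v²/(2d) = 23.8000² / (2 × 58.000) = 566.440 / 116.000 = 4.8831 m/s².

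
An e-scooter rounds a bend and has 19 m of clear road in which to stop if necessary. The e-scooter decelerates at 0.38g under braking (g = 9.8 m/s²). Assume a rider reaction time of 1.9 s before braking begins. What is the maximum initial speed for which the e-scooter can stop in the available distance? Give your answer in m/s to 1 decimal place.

Maximum speed ≈ 6.8 m/s

a = 0.38 × 9.8 = 3.724 m/s².
Stopping distance: v·t_r + v²/(2a) = 19 with t_r = 1.9 s and a = 3.724 m/s².
So v² + 14.151 v − 141.51 = 0.
Positive root: v = −a·t_r + √((a·t_r)² + 2a·d) = −7.076 + √(50.070 + 141.51) = 6.7652 m/s.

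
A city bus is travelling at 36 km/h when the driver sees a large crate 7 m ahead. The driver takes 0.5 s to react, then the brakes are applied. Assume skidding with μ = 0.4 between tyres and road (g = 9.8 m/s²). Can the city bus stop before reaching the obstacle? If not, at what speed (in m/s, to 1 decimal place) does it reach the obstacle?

No — it strikes the obstacle at 9.2 m/s

36 km/h ÷ 3.6 = 10.0000 m/s.
a = μg = 0.4 × 9.8 = 3.920 m/s².
Reaction distance = 10.0000 × 0.5 = 5.000 m.
Braking distance needed to stop: v²/(2a) = 100.000 / 7.840 = 12.755 m, so total needed = 5.000 + 12.755 = 17.755 m > 7 m — it cannot stop.
Distance remaining when braking begins: 7 − 5.000 = 2.000 m.
v² = v₀² − 2a·d = 100.000 − 2 × 3.920 × 2.000 = 84.320 m²/s².
v = √84.320 = 9.183 m/s.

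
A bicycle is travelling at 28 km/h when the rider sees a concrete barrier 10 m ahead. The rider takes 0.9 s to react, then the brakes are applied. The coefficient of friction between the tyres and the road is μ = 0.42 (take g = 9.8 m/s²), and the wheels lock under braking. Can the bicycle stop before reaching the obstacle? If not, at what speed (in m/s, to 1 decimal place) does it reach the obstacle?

28 km/h ÷ 3.6 = 7.7778 m/s.
a = μg = 0.42 × 9.8 = 4.116 m/s².
Reaction distance = 7.7778 × 0.9 = 7.000 m.
Braking distance needed to stop: v²/(2a) = 60.494 / 8.232 = 7.349 m, so total needed = 7.000 + 7.349 = 14.349 m > 10 m — it cannot stop.
Distance remaining when braking begins: 10 − 7.000 = 3.000 m.
v² = v₀² − 2a·d = 60.494 − 2 × 4.116 × 3.000 = 35.798 m²/s².
v = √35.798 = 5.983 m/s.

No — it strikes the obstacle at 6.0 m/s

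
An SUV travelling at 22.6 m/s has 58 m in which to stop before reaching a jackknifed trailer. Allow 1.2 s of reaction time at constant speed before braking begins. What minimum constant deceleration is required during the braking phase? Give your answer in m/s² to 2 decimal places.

Distance covered during reaction = 22.6000 × 1.2 = 27.120 m.
Distance available for braking: 58 − 27.120 = 30.880 m.
v² = 2a·d ⇒ a = v²/(2d) = 22.6000² / (2 × 30.880) = 510.760 / 61.760 = 8.2701 m/s².

Required deceleration ≈ 8.27 m/s²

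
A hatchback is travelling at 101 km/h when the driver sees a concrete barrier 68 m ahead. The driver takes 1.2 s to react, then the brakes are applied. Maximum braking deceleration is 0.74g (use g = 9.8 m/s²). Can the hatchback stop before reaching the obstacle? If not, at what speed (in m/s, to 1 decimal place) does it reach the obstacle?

101 km/h ÷ 3.6 = 28.0556 m/s.
a = 0.74 × 9.8 = 7.252 m/s².
Reaction distance = 28.0556 × 1.2 = 33.667 m.
Braking distance needed to stop: v²/(2a) = 787.117 / 14.504 = 54.269 m, so total needed = 33.667 + 54.269 = 87.936 m > 68 m — it cannot stop.
Distance remaining when braking begins: 68 − 33.667 = 34.333 m.
v² = v₀² − 2a·d = 787.117 − 2 × 7.252 × 34.333 = 289.151 m²/s².
v = √289.151 = 17.004 m/s.

No — it strikes the obstacle at 17.0 m/s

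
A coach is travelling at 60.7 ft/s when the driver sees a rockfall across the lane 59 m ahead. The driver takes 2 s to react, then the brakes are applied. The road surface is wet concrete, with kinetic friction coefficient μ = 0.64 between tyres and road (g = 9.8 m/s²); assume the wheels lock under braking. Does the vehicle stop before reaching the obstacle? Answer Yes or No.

No

60.7 ft/s × 0.3048 = 18.5014 m/s.
a = μg = 0.64 × 9.8 = 6.272 m/s².
Reaction distance = 18.5014 × 2 = 37.003 m.
Braking distance = v²/(2a) = 342.302 / 12.544 = 27.288 m.
Total stopping distance = 37.003 + 27.288 = 64.291 m, vs 59 m available — it cannot stop in time and overshoots by 64.291 − 59 = 5.291 m.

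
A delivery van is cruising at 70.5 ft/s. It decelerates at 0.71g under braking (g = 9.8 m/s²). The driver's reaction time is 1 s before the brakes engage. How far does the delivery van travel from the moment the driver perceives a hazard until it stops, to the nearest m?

Total stopping distance ≈ 55 m

70.5 ft/s × 0.3048 = 21.4884 m/s.
a = 0.71 × 9.8 = 6.958 m/s².
Reaction distance = v·t_r = 21.4884 × 1 = 21.488 m.
Braking distance = v²/(2a) = 21.4884² / (2 × 6.958) = 461.751 / 13.916 = 33.181 m.
Total = 21.488 + 33.181 = 54.669 m.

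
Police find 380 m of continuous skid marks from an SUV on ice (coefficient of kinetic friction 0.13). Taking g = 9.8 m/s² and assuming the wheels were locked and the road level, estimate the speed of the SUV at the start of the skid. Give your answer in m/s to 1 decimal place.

Deceleration a = μg = 0.13 × 9.8 = 1.274 m/s².
v = √(2a·d) = √(2 × 1.274 × 380) = √968.240 = 31.1166 m/s.

Initial speed ≈ 31.1 m/s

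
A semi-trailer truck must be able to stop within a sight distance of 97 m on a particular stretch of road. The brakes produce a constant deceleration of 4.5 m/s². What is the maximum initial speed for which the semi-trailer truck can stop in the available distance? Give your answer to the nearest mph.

v²/(2a) = d ⇒ v = √(2 × 4.500 × 97) = √873.00 = 29.5466 m/s.
29.5466 m/s ÷ 0.44704 = 66.094 mph.

Maximum speed ≈ 66 mph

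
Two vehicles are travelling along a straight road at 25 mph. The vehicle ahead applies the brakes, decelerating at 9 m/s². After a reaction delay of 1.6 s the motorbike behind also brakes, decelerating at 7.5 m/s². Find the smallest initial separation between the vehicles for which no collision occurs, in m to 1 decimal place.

Minimum gap ≈ 19.3 m

25 mph × 0.44704 = 11.1760 m/s.
Leader travels v²/(2a_L) = 124.903 / 18.000 = 6.939 m before stopping.
Follower covers v·t_r = 11.1760 × 1.6 = 17.882 m while reacting, then v²/(2a_F) = 124.903 / 15.000 = 8.327 m while braking, for a total of 17.882 + 8.327 = 26.209 m.
Since a_F ≤ a_L and the follower starts braking later, the follower is never slower than the leader, so the closest approach is when both have stopped.
Minimum gap = 26.209 − 6.939 = 19.270 m.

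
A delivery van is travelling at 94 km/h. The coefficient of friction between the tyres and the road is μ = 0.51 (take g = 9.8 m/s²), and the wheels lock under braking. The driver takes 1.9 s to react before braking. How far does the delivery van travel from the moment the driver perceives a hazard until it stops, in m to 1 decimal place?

94 km/h ÷ 3.6 = 26.1111 m/s.
a = μg = 0.51 × 9.8 = 4.998 m/s².
Reaction distance = v·t_r = 26.1111 × 1.9 = 49.611 m.
Braking distance = v²/(2a) = 26.1111² / (2 × 4.998) = 681.790 / 9.996 = 68.206 m.
Total = 49.611 + 68.206 = 117.817 m.

Total stopping distance ≈ 117.8 m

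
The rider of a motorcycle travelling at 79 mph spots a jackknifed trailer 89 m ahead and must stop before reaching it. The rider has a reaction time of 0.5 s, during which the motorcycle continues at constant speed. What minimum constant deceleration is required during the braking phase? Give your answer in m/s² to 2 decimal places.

Required deceleration ≈ 8.74 m/s²

79 mph × 0.44704 = 35.3162 m/s.
Distance covered during reaction = 35.3162 × 0.5 = 17.658 m.
Distance available for braking: 89 − 17.658 = 71.342 m.
v² = 2a·d ⇒ a = v²/(2d) = 35.3162² / (2 × 71.342) = 1247.234 / 142.684 = 8.7412 m/s².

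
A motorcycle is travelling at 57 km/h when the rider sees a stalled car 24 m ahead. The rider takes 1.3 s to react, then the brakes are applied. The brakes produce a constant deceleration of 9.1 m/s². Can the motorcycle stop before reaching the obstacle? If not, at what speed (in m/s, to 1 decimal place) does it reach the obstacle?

No — it strikes the obstacle at 13.7 m/s

57 km/h ÷ 3.6 = 15.8333 m/s.
Reaction distance = 15.8333 × 1.3 = 20.583 m.
Braking distance needed to stop: v²/(2a) = 250.693 / 18.200 = 13.774 m, so total needed = 20.583 + 13.774 = 34.357 m > 24 m — it cannot stop.
Distance remaining when braking begins: 24 − 20.583 = 3.417 m.
v² = v₀² − 2a·d = 250.693 − 2 × 9.100 × 3.417 = 188.504 m²/s².
v = √188.504 = 13.730 m/s.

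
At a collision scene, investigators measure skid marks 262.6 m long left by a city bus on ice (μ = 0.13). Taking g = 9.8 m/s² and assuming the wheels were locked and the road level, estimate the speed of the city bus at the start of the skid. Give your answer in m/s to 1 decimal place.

Deceleration a = μg = 0.13 × 9.8 = 1.274 m/s².
v = √(2a·d) = √(2 × 1.274 × 262.6) = √669.105 = 25.8671 m/s.

Initial speed ≈ 25.9 m/s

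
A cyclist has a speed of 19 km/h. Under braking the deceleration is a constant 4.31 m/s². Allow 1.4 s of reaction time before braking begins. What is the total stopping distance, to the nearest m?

Total stopping distance ≈ 11 m

19 km/h ÷ 3.6 = 5.2778 m/s.
Reaction distance = v·t_r = 5.2778 × 1.4 = 7.389 m.
Braking distance = v²/(2a) = 5.2778² / (2 × 4.310) = 27.855 / 8.620 = 3.231 m.
Total = 7.389 + 3.231 = 10.620 m.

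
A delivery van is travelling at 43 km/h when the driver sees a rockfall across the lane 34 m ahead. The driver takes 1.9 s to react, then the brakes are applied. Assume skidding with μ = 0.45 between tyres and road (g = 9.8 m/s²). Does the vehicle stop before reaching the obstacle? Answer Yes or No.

43 km/h ÷ 3.6 = 11.9444 m/s.
a = μg = 0.45 × 9.8 = 4.410 m/s².
Reaction distance = 11.9444 × 1.9 = 22.694 m.
Braking distance = v²/(2a) = 142.669 / 8.820 = 16.176 m.
Total stopping distance = 22.694 + 16.176 = 38.870 m, vs 34 m available — it cannot stop in time and overshoots by 38.870 − 34 = 4.870 m.

No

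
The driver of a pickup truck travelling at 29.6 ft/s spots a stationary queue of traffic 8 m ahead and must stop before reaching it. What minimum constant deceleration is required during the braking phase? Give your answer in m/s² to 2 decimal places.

29.6 ft/s × 0.3048 = 9.0221 m/s.
v² = 2a·d ⇒ a = v²/(2d) = 9.0221² / (2 × 8.000) = 81.398 / 16.000 = 5.0874 m/s².

Required deceleration ≈ 5.09 m/s²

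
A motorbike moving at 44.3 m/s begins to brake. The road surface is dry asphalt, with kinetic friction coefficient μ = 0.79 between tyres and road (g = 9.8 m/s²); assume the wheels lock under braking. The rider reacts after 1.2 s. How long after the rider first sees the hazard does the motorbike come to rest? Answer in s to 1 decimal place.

a = μg = 0.79 × 9.8 = 7.742 m/s².
Braking time = v/a = 44.3000 / 7.742 = 5.722 s.
Total = 1.2 + 5.722 = 6.922 s.

Total time ≈ 6.9 s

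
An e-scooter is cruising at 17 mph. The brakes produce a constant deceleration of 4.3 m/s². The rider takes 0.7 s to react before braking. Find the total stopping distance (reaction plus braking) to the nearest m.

Total stopping distance ≈ 12 m

17 mph × 0.44704 = 7.5997 m/s.
Reaction distance = v·t_r = 7.5997 × 0.7 = 5.320 m.
Braking distance = v²/(2a) = 7.5997² / (2 × 4.300) = 57.755 / 8.600 = 6.716 m.
Total = 5.320 + 6.716 = 12.036 m.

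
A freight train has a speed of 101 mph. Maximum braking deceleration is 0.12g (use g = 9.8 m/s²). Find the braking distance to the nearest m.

Braking distance ≈ 867 m

101 mph × 0.44704 = 45.1510 m/s.
a = 0.12 × 9.8 = 1.176 m/s².
Braking distance = v²/(2a) = 45.1510² / (2 × 1.176) = 2038.613 / 2.352 = 866.757 m.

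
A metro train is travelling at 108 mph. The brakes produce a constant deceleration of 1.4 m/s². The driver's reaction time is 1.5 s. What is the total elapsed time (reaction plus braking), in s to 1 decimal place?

Total time ≈ 36.0 s

108 mph × 0.44704 = 48.2803 m/s.
Braking time = v/a = 48.2803 / 1.400 = 34.486 s.
Total = 1.5 + 34.486 = 35.986 s.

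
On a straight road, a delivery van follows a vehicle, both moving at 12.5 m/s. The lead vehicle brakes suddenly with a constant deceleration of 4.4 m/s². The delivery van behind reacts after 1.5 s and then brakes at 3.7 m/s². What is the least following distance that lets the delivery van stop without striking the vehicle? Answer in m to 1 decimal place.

Minimum gap ≈ 22.1 m

Leader travels v²/(2a_L) = 156.250 / 8.800 = 17.756 m before stopping.
Follower covers v·t_r = 12.5000 × 1.5 = 18.750 m while reacting, then v²/(2a_F) = 156.250 / 7.400 = 21.115 m while braking, for a total of 18.750 + 21.115 = 39.865 m.
Since a_F ≤ a_L and the follower starts braking later, the follower is never slower than the leader, so the closest approach is when both have stopped.
Minimum gap = 39.865 − 17.756 = 22.109 m.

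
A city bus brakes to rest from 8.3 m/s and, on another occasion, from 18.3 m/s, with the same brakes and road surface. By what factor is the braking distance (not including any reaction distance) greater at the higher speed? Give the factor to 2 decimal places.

Factor ≈ 4.86

Braking distance d = v²/(2a), so with a fixed, d ∝ v².
Factor = (18.3/8.3)² = 2.2048² = 4.8611.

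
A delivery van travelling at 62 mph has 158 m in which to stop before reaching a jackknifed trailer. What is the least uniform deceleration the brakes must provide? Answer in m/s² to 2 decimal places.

62 mph × 0.44704 = 27.7165 m/s.
v² = 2a·d ⇒ a = v²/(2d) = 27.7165² / (2 × 158.000) = 768.204 / 316.000 = 2.4310 m/s².

Required deceleration ≈ 2.43 m/s²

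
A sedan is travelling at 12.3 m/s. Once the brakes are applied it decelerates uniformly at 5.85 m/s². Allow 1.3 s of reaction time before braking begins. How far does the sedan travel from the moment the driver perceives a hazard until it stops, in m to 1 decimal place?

Reaction distance = v·t_r = 12.3000 × 1.3 = 15.990 m.
Braking distance = v²/(2a) = 12.3000² / (2 × 5.850) = 151.290 / 11.700 = 12.931 m.
Total = 15.990 + 12.931 = 28.921 m.

Total stopping distance ≈ 28.9 m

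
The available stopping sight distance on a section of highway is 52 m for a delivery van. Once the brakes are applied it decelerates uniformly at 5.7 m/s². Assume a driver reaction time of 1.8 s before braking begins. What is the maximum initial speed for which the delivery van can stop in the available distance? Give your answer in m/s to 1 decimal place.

Maximum speed ≈ 16.2 m/s

Stopping distance: v·t_r + v²/(2a) = 52 with t_r = 1.8 s and a = 5.700 m/s².
So v² + 20.520 v − 592.80 = 0.
Positive root: v = −a·t_r + √((a·t_r)² + 2a·d) = −10.260 + √(105.268 + 592.80) = 16.1610 m/s.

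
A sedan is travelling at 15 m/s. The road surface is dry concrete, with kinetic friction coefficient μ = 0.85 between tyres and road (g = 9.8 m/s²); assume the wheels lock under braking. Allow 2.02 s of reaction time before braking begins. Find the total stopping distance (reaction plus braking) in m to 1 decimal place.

Total stopping distance ≈ 43.8 m

a = μg = 0.85 × 9.8 = 8.330 m/s².
Reaction distance = v·t_r = 15.0000 × 2.02 = 30.300 m.
Braking distance = v²/(2a) = 15.0000² / (2 × 8.330) = 225.000 / 16.660 = 13.505 m.
Total = 30.300 + 13.505 = 43.805 m.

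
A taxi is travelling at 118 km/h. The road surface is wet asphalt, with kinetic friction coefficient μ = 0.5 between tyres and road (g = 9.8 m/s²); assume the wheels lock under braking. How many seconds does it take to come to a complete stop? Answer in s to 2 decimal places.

Braking time ≈ 6.69 s

118 km/h ÷ 3.6 = 32.7778 m/s.
a = μg = 0.5 × 9.8 = 4.900 m/s².
Braking time = v/a = 32.7778 / 4.900 = 6.689 s.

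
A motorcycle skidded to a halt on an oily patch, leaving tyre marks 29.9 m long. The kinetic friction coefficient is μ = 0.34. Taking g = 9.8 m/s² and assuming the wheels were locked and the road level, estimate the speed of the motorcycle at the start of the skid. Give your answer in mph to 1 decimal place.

Deceleration a = μg = 0.34 × 9.8 = 3.332 m/s².
v = √(2a·d) = √(2 × 3.332 × 29.9) = √199.254 = 14.1157 m/s.
= 14.1157 ÷ 0.44704 = 31.576 mph.

Initial speed ≈ 31.6 mph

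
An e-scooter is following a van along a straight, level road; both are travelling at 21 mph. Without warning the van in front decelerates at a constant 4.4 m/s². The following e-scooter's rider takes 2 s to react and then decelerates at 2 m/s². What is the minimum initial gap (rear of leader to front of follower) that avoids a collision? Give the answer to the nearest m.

21 mph × 0.44704 = 9.3878 m/s.
Leader travels v²/(2a_L) = 88.131 / 8.800 = 10.015 m before stopping.
Follower covers v·t_r = 9.3878 × 2 = 18.776 m while reacting, then v²/(2a_F) = 88.131 / 4.000 = 22.033 m while braking, for a total of 18.776 + 22.033 = 40.809 m.
Since a_F ≤ a_L and the follower starts braking later, the follower is never slower than the leader, so the closest approach is when both have stopped.
Minimum gap = 40.809 − 10.015 = 30.794 m.

Minimum gap ≈ 31 m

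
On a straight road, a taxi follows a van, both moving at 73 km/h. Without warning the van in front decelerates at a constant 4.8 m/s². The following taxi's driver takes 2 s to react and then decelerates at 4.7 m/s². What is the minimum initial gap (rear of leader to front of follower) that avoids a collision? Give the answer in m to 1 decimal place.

Minimum gap ≈ 41.5 m

73 km/h ÷ 3.6 = 20.2778 m/s.
Leader travels v²/(2a_L) = 411.189 / 9.600 = 42.832 m before stopping.
Follower covers v·t_r = 20.2778 × 2 = 40.556 m while reacting, then v²/(2a_F) = 411.189 / 9.400 = 43.744 m while braking, for a total of 40.556 + 43.744 = 84.300 m.
Since a_F ≤ a_L and the follower starts braking later, the follower is never slower than the leader, so the closest approach is when both have stopped.
Minimum gap = 84.300 − 42.832 = 41.468 m.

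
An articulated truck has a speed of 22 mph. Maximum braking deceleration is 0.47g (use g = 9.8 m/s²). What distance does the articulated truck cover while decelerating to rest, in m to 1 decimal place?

Braking distance ≈ 10.5 m

22 mph × 0.44704 = 9.8349 m/s.
a = 0.47 × 9.8 = 4.606 m/s².
Braking distance = v²/(2a) = 9.8349² / (2 × 4.606) = 96.725 / 9.212 = 10.500 m.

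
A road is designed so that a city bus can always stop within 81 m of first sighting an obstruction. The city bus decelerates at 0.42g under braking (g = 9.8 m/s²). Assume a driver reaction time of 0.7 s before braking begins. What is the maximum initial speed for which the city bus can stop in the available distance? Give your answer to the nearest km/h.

a = 0.42 × 9.8 = 4.116 m/s².
Stopping distance: v·t_r + v²/(2a) = 81 with t_r = 0.7 s and a = 4.116 m/s².
So v² + 5.762 v − 666.79 = 0.
Positive root: v = −a·t_r + √((a·t_r)² + 2a·d) = −2.881 + √(8.300 + 666.79) = 23.1015 m/s.
23.1015 m/s × 3.6 = 83.165 km/h.

Maximum speed ≈ 83 km/h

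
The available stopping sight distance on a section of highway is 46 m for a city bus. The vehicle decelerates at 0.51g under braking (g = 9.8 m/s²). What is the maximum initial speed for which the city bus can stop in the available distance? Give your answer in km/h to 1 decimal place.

a = 0.51 × 9.8 = 4.998 m/s².
v²/(2a) = d ⇒ v = √(2 × 4.998 × 46) = √459.82 = 21.4434 m/s.
21.4434 m/s × 3.6 = 77.196 km/h.

Maximum speed ≈ 77.2 km/h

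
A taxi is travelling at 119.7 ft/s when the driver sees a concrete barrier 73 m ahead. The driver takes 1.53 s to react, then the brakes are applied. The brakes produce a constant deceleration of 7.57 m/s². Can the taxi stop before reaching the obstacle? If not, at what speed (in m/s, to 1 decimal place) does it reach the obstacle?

119.7 ft/s × 0.3048 = 36.4846 m/s.
Reaction distance = 36.4846 × 1.53 = 55.821 m.
Braking distance needed to stop: v²/(2a) = 1331.126 / 15.140 = 87.921 m, so total needed = 55.821 + 87.921 = 143.742 m > 73 m — it cannot stop.
Distance remaining when braking begins: 73 − 55.821 = 17.179 m.
v² = v₀² − 2a·d = 1331.126 − 2 × 7.570 × 17.179 = 1071.036 m²/s².
v = √1071.036 = 32.727 m/s.

No — it strikes the obstacle at 32.7 m/s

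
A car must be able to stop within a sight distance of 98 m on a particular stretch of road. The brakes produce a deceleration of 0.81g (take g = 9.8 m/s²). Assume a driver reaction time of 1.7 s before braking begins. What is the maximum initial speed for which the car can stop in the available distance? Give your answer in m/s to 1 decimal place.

a = 0.81 × 9.8 = 7.938 m/s².
Stopping distance: v·t_r + v²/(2a) = 98 with t_r = 1.7 s and a = 7.938 m/s².
So v² + 26.989 v − 1555.85 = 0.
Positive root: v = −a·t_r + √((a·t_r)² + 2a·d) = −13.495 + √(182.115 + 1555.85) = 28.1939 m/s.

Maximum speed ≈ 28.2 m/s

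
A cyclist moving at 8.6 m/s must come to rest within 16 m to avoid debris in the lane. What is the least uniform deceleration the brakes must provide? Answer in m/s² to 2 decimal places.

v² = 2a·d ⇒ a = v²/(2d) = 8.6000² / (2 × 16.000) = 73.960 / 32.000 = 2.3112 m/s².

Required deceleration ≈ 2.31 m/s²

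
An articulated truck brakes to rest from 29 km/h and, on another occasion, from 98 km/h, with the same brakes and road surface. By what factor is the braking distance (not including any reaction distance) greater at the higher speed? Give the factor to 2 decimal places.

Braking distance d = v²/(2a), so with a fixed, d ∝ v².
Factor = (98/29)² = 3.3793² = 11.4197.

Factor ≈ 11.42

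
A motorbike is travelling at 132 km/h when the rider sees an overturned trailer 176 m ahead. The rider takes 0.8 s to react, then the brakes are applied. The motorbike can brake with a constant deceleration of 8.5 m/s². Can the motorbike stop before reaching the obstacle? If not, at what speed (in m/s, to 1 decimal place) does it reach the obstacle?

Yes — it stops about 67.6 m short of the obstacle, so it never reaches it

132 km/h ÷ 3.6 = 36.6667 m/s.
Reaction distance = 36.6667 × 0.8 = 29.333 m.
Braking distance = v²/(2a) = 1344.447 / 17.000 = 79.085 m.
Total stopping distance = 29.333 + 79.085 = 108.418 m, vs 176 m available — it stops with 176 − 108.418 = 67.582 m to spare.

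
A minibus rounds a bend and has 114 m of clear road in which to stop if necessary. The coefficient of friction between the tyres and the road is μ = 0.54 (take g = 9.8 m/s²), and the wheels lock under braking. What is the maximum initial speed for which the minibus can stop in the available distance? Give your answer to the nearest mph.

a = μg = 0.54 × 9.8 = 5.292 m/s².
v²/(2a) = d ⇒ v = √(2 × 5.292 × 114) = √1206.58 = 34.7359 m/s.
34.7359 m/s ÷ 0.44704 = 77.702 mph.

Maximum speed ≈ 78 mph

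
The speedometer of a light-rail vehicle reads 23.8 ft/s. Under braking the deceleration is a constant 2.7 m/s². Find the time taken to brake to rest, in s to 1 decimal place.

Braking time ≈ 2.7 s

23.8 ft/s × 0.3048 = 7.2542 m/s.
Braking time = v/a = 7.2542 / 2.700 = 2.687 s.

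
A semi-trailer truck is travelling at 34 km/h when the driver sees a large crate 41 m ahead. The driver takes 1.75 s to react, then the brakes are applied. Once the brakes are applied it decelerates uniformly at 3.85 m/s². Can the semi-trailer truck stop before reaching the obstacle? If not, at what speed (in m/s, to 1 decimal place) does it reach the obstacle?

Yes — it stops about 12.9 m short of the obstacle, so it never reaches it

34 km/h ÷ 3.6 = 9.4444 m/s.
Reaction distance = 9.4444 × 1.75 = 16.528 m.
Braking distance = v²/(2a) = 89.197 / 7.700 = 11.584 m.
Total stopping distance = 16.528 + 11.584 = 28.112 m, vs 41 m available — it stops with 41 − 28.112 = 12.888 m to spare.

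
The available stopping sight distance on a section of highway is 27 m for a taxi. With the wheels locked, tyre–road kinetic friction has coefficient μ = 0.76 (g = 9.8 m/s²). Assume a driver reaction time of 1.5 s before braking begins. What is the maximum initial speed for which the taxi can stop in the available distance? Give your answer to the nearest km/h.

Maximum speed ≈ 42 km/h

a = μg = 0.76 × 9.8 = 7.448 m/s².
Stopping distance: v·t_r + v²/(2a) = 27 with t_r = 1.5 s and a = 7.448 m/s².
So v² + 22.344 v − 402.19 = 0.
Positive root: v = −a·t_r + √((a·t_r)² + 2a·d) = −11.172 + √(124.814 + 402.19) = 11.7846 m/s.
11.7846 m/s × 3.6 = 42.425 km/h.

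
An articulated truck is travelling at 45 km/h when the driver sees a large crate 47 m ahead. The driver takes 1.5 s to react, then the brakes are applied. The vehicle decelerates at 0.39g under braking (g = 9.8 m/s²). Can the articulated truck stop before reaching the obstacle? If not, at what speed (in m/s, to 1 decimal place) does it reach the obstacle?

45 km/h ÷ 3.6 = 12.5000 m/s.
a = 0.39 × 9.8 = 3.822 m/s².
Reaction distance = 12.5000 × 1.5 = 18.750 m.
Braking distance = v²/(2a) = 156.250 / 7.644 = 20.441 m.
Total stopping distance = 18.750 + 20.441 = 39.191 m, vs 47 m available — it stops with 47 − 39.191 = 7.809 m to spare.

Yes — it stops about 7.8 m short of the obstacle, so it never reaches it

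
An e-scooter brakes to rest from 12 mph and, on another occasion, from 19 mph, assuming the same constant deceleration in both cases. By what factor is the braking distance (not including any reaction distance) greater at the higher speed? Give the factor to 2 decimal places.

Braking distance d = v²/(2a), so with a fixed, d ∝ v².
Factor = (19/12)² = 1.5833² = 2.5068.

Factor ≈ 2.51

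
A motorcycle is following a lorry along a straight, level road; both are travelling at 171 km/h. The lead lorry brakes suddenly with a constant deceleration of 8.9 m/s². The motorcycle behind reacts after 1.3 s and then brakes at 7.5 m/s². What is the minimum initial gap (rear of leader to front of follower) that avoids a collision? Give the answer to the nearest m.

171 km/h ÷ 3.6 = 47.5000 m/s.
Leader travels v²/(2a_L) = 2256.250 / 17.800 = 126.756 m before stopping.
Follower covers v·t_r = 47.5000 × 1.3 = 61.750 m while reacting, then v²/(2a_F) = 2256.250 / 15.000 = 150.417 m while braking, for a total of 61.750 + 150.417 = 212.167 m.
Since a_F ≤ a_L and the follower starts braking later, the follower is never slower than the leader, so the closest approach is when both have stopped.
Minimum gap = 212.167 − 126.756 = 85.411 m.

Minimum gap ≈ 85 m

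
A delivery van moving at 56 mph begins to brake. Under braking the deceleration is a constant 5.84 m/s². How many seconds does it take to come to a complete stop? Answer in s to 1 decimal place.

56 mph × 0.44704 = 25.0342 m/s.
Braking time = v/a = 25.0342 / 5.840 = 4.287 s.

Braking time ≈ 4.3 s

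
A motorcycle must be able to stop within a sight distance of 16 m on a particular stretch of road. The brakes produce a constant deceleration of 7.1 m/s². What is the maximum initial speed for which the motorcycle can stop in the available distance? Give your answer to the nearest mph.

v²/(2a) = d ⇒ v = √(2 × 7.100 × 16) = √227.20 = 15.0732 m/s.
15.0732 m/s ÷ 0.44704 = 33.718 mph.

Maximum speed ≈ 34 mph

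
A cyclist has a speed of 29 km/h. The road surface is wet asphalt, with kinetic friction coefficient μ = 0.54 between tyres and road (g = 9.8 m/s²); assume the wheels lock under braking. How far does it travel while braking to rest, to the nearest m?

29 km/h ÷ 3.6 = 8.0556 m/s.
a = μg = 0.54 × 9.8 = 5.292 m/s².
Braking distance = v²/(2a) = 8.0556² / (2 × 5.292) = 64.893 / 10.584 = 6.131 m.

Braking distance ≈ 6 m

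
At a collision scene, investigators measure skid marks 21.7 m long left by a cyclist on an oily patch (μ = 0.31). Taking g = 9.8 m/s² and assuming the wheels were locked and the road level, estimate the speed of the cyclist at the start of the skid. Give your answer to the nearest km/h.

Initial speed ≈ 41 km/h

Deceleration a = μg = 0.31 × 9.8 = 3.038 m/s².
v = √(2a·d) = √(2 × 3.038 × 21.7) = √131.849 = 11.4826 m/s.
= 11.4826 × 3.6 = 41.337 km/h.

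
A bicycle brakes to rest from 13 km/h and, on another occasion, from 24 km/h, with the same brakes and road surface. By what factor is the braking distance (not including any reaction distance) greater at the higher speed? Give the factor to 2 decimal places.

Braking distance d = v²/(2a), so with a fixed, d ∝ v².
Factor = (24/13)² = 1.8462² = 3.4085.

Factor ≈ 3.41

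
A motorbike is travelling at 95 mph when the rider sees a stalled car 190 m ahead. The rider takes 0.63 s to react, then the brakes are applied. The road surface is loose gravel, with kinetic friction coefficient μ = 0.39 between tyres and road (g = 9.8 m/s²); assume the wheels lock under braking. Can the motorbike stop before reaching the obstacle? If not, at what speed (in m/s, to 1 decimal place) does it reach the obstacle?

95 mph × 0.44704 = 42.4688 m/s.
a = μg = 0.39 × 9.8 = 3.822 m/s².
Reaction distance = 42.4688 × 0.63 = 26.755 m.
Braking distance needed to stop: v²/(2a) = 1803.599 / 7.644 = 235.950 m, so total needed = 26.755 + 235.950 = 262.705 m > 190 m — it cannot stop.
Distance remaining when braking begins: 190 − 26.755 = 163.245 m.
v² = v₀² − 2a·d = 1803.599 − 2 × 3.822 × 163.245 = 555.754 m²/s².
v = √555.754 = 23.574 m/s.

No — it strikes the obstacle at 23.6 m/s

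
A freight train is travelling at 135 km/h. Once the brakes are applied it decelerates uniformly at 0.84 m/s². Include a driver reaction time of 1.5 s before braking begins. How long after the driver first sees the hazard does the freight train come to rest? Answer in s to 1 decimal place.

135 km/h ÷ 3.6 = 37.5000 m/s.
Braking time = v/a = 37.5000 / 0.840 = 44.643 s.
Total = 1.5 + 44.643 = 46.143 s.

Total time ≈ 46.1 s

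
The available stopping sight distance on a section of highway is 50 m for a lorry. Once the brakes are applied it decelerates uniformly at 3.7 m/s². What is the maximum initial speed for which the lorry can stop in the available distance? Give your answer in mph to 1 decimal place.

Maximum speed ≈ 43.0 mph

v²/(2a) = d ⇒ v = √(2 × 3.700 × 50) = √370.00 = 19.2354 m/s.
19.2354 m/s ÷ 0.44704 = 43.028 mph.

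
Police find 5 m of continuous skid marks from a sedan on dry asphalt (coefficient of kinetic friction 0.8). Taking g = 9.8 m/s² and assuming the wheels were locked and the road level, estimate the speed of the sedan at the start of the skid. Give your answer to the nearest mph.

Deceleration a = μg = 0.8 × 9.8 = 7.840 m/s².
v = √(2a·d) = √(2 × 7.840 × 5) = √78.400 = 8.8544 m/s.
= 8.8544 ÷ 0.44704 = 19.807 mph.

Initial speed ≈ 20 mph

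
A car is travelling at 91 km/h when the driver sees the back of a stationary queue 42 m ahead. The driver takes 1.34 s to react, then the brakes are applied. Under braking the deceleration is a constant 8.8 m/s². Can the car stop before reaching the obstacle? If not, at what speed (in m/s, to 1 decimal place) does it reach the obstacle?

91 km/h ÷ 3.6 = 25.2778 m/s.
Reaction distance = 25.2778 × 1.34 = 33.872 m.
Braking distance needed to stop: v²/(2a) = 638.967 / 17.600 = 36.305 m, so total needed = 33.872 + 36.305 = 70.177 m > 42 m — it cannot stop.
Distance remaining when braking begins: 42 − 33.872 = 8.128 m.
v² = v₀² − 2a·d = 638.967 − 2 × 8.800 × 8.128 = 495.914 m²/s².
v = √495.914 = 22.269 m/s.

No — it strikes the obstacle at 22.3 m/s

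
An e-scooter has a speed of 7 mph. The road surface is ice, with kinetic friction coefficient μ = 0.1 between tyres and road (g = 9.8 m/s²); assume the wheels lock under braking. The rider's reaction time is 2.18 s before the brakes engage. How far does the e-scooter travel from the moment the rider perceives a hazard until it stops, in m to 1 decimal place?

7 mph × 0.44704 = 3.1293 m/s.
a = μg = 0.1 × 9.8 = 0.980 m/s².
Reaction distance = v·t_r = 3.1293 × 2.18 = 6.822 m.
Braking distance = v²/(2a) = 3.1293² / (2 × 0.980) = 9.793 / 1.960 = 4.996 m.
Total = 6.822 + 4.996 = 11.818 m.

Total stopping distance ≈ 11.8 m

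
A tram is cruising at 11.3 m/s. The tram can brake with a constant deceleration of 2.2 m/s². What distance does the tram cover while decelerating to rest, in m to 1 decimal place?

Braking distance ≈ 29.0 m

Braking distance = v²/(2a) = 11.3000² / (2 × 2.200) = 127.690 / 4.400 = 29.020 m.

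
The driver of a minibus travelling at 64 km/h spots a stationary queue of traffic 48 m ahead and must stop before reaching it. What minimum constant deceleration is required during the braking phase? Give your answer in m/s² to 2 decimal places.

64 km/h ÷ 3.6 = 17.7778 m/s.
v² = 2a·d ⇒ a = v²/(2d) = 17.7778² / (2 × 48.000) = 316.050 / 96.000 = 3.2922 m/s².

Required deceleration ≈ 3.29 m/s²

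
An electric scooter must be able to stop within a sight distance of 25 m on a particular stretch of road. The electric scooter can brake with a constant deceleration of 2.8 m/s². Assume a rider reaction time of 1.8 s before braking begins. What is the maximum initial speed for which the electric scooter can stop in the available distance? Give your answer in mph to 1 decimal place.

Maximum speed ≈ 17.5 mph

Stopping distance: v·t_r + v²/(2a) = 25 with t_r = 1.8 s and a = 2.800 m/s².
So v² + 10.080 v − 140.00 = 0.
Positive root: v = −a·t_r + √((a·t_r)² + 2a·d) = −5.040 + √(25.402 + 140.00) = 7.8209 m/s.
7.8209 m/s ÷ 0.44704 = 17.495 mph.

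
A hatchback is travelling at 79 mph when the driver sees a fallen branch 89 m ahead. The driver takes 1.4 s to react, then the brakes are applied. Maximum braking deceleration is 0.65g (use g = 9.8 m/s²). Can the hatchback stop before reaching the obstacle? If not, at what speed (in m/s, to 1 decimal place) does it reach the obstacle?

No — it strikes the obstacle at 27.3 m/s

79 mph × 0.44704 = 35.3162 m/s.
a = 0.65 × 9.8 = 6.370 m/s².
Reaction distance = 35.3162 × 1.4 = 49.443 m.
Braking distance needed to stop: v²/(2a) = 1247.234 / 12.740 = 97.899 m, so total needed = 49.443 + 97.899 = 147.342 m > 89 m — it cannot stop.
Distance remaining when braking begins: 89 − 49.443 = 39.557 m.
v² = v₀² − 2a·d = 1247.234 − 2 × 6.370 × 39.557 = 743.278 m²/s².
v = √743.278 = 27.263 m/s.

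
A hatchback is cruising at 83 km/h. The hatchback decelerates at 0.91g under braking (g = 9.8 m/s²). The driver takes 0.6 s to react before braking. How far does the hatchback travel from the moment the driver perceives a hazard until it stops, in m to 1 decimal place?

83 km/h ÷ 3.6 = 23.0556 m/s.
a = 0.91 × 9.8 = 8.918 m/s².
Reaction distance = v·t_r = 23.0556 × 0.6 = 13.833 m.
Braking distance = v²/(2a) = 23.0556² / (2 × 8.918) = 531.561 / 17.836 = 29.803 m.
Total = 13.833 + 29.803 = 43.636 m.

Total stopping distance ≈ 43.6 m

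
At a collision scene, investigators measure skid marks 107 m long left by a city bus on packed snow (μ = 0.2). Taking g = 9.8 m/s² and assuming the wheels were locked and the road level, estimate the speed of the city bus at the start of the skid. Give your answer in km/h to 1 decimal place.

Initial speed ≈ 73.7 km/h

Deceleration a = μg = 0.2 × 9.8 = 1.960 m/s².
v = √(2a·d) = √(2 × 1.960 × 107) = √419.440 = 20.4802 m/s.
= 20.4802 × 3.6 = 73.729 km/h.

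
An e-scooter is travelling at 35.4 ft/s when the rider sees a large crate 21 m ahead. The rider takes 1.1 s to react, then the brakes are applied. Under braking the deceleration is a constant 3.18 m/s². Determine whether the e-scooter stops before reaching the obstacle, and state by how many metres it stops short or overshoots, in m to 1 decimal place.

No — it overshoots by 9.2 m

35.4 ft/s × 0.3048 = 10.7899 m/s.
Reaction distance = 10.7899 × 1.1 = 11.869 m.
Braking distance = v²/(2a) = 116.422 / 6.360 = 18.305 m.
Total stopping distance = 11.869 + 18.305 = 30.174 m, vs 21 m available — it cannot stop in time and overshoots by 30.174 − 21 = 9.174 m.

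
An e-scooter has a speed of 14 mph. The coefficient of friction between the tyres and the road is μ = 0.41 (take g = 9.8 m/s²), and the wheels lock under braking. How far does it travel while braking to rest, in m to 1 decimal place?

Braking distance ≈ 4.9 m

14 mph × 0.44704 = 6.2586 m/s.
a = μg = 0.41 × 9.8 = 4.018 m/s².
Braking distance = v²/(2a) = 6.2586² / (2 × 4.018) = 39.170 / 8.036 = 4.874 m.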